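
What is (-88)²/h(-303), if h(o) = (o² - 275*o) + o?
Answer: 7744/174831 ≈ 0.044294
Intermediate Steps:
h(o) = o² - 274*o
(-88)²/h(-303) = (-88)²/((-303*(-274 - 303))) = 7744/((-303*(-577))) = 7744/174831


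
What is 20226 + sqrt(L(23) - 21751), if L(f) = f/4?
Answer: 20226 + I*sqrt(86981)/2 ≈ 20226.0 + 147.46*I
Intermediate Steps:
L(f) = f/4 (L(f) = f*(1/4) = f/4)
20226 + sqrt(L(23) - 21751) = 20226 + sqrt((1/4)*23 - 21751) = 20226 + sqrt(23/4 - 21751) = 20226 + sqrt(-86981/4) = 20226 + I*sqrt(86981)/2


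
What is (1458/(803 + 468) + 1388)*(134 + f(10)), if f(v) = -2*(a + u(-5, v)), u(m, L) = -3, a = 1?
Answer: 243653628/1271 ≈ 1.9170e+5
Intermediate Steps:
f(v) = 4 (f(v) = -2*(1 - 3) = -2*(-2) = 4)
(1458/(803 + 468) + 1388)*(134 + f(10)) = (1458/(803 + 468) + 1388)*(134 + 4) = (1458/1271 + 1388)*138 = (1765606/1271)*138 = 243653628/1271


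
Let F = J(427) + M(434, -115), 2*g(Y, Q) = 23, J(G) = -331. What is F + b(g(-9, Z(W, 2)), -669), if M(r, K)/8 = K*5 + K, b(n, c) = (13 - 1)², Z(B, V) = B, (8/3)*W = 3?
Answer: -5707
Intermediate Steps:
W = 9/8 (W = (3/8)*3 = 9/8 ≈ 1.1250)
g(Y, Q) = 23/2 (g(Y, Q) = (½)*23 = 23/2)
b(n, c) = 144 (b(n, c) = 12² = 144)
M(r, K) = 48*K (M(r, K) = 8*(K*5 + K) = 8*(5*K + K) = 8*(6*K) = 48*K)
F = -5851 (F = -331 + 48*(-115) = -331 - 5520 = -5851)
F + b(g(-9, Z(W, 2)), -669) = -5851 + 144 = -5707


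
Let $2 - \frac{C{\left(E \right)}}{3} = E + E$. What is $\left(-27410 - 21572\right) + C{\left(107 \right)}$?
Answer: $-49618$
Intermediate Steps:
$C{\left(E \right)} = 6 - 6 E$ ($C{\left(E \right)} = 6 - 3 \left(E + E\right) = 6 - 3 \cdot 2 E = 6 - 6 E$)
$\left(-27410 - 21572\right) + C{\left(107 \right)} = \left(-27410 - 21572\right) + \left(6 - 642\right) = -48982 + \left(6 - 642\right) = -48982 - 636 = -49618$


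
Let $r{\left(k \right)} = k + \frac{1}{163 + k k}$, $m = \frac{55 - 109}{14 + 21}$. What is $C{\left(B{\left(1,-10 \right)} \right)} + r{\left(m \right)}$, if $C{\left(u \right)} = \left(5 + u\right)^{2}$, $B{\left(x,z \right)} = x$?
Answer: $\frac{244367621}{7090685} \approx 34.463$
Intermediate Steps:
$m = - \frac{54}{35} \approx -1.5429$
$r{\left(k \right)} = k + \frac{1}{163 + k^{2}}$
$C{\left(B{\left(1,-10 \right)} \right)} + r{\left(m \right)} = \left(5 + 1\right)^{2} + \frac{1 + \left(- \frac{54}{35}\right)^{3} + 163 \left(- \frac{54}{35}\right)}{163 + \left(- \frac{54}{35}\right)^{2}} = 6^{2} + \frac{1 - \frac{157464}{42875} - \frac{8802}{35}}{163 + \frac{2916}{1225}} = 36 + \frac{1}{\frac{202591}{1225}} \left(- \frac{10897039}{42875}\right) = 36 + \frac{1225}{202591} \left(- \frac{10897039}{42875}\right) = 36 - \frac{10897039}{7090685} = \frac{244367621}{7090685}$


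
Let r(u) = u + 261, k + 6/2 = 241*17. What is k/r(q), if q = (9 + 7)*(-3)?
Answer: 4094/213 ≈ 19.221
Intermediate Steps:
k = 4094 (k = -3 + 241*17 = -3 + 4097 = 4094)
q = -48 (q = 16*(-3) = -48)
r(u) = 261 + u
k/r(q) = 4094/(261 - 48) = 4094/213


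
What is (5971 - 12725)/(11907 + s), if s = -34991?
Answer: 3377/11542 ≈ 0.29258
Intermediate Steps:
(5971 - 12725)/(11907 + s) = (5971 - 12725)/(11907 - 34991) = -6754/(-23084) = -6754*(-1/23084) = 3377/11542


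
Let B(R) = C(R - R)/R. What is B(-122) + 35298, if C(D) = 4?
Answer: 2153176/61 ≈ 35298.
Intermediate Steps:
B(R) = 4/R
B(-122) + 35298 = 4/(-122) + 35298 = 4*(-1/122) + 35298 = -2/61 + 35298 = 2153176/61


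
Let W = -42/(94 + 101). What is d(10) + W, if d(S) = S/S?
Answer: 51/65 ≈ 0.78462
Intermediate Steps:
d(S) = 1
W = -14/65 (W = -42/195 = -42*1/195 = -14/65 ≈ -0.21538)
d(10) + W = 1 - 14/65 = 51/65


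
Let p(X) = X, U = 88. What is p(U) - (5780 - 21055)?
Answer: 15363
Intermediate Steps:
p(U) - (5780 - 21055) = 88 - (5780 - 21055) = 88 - 1*(-15275) = 88 + 15275 = 15363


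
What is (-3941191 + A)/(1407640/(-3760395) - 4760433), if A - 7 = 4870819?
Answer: -139831792233/716044394347 ≈ -0.19528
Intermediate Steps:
A = 4870826 (A = 7 + 4870819 = 4870826)
(-3941191 + A)/(1407640/(-3760395) - 4760433) = (-3941191 + 4870826)/(1407640/(-3760395) - 4760433) = 929635/(1407640*(-1/3760395) - 4760433) = 929635/(-281528/752079 - 4760433) = 929635/(-3580221971735/752079) = 929635*(-752079/3580221971735) = -139831792233/716044394347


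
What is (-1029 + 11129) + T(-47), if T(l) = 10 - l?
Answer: 10157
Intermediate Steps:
(-1029 + 11129) + T(-47) = (-1029 + 11129) + (10 - 1*(-47)) = 10100 + (10 + 47) = 10100 + 57 = 10157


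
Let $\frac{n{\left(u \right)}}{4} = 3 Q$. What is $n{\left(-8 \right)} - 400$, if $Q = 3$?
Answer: $-364$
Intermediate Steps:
$n{\left(u \right)} = 36$ ($n{\left(u \right)} = 4 \cdot 3 \cdot 3 = 4 \cdot 9 = 36$)
$n{\left(-8 \right)} - 400 = 36 - 400 = -364$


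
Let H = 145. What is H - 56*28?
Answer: -1423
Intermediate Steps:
H - 56*28 = 145 - 56*28 = 145 - 1568 = -1423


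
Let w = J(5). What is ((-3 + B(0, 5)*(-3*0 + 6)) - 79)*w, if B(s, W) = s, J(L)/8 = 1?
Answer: -656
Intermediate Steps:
J(L) = 8 (J(L) = 8*1 = 8)
w = 8
((-3 + B(0, 5)*(-3*0 + 6)) - 79)*w = ((-3 + 0*(-3*0 + 6)) - 79)*8 = ((-3 + 0*(0 + 6)) - 79)*8 = ((-3 + 0*6) - 79)*8 = ((-3 + 0) - 79)*8 = (-3 - 79)*8 = -82*8 = -656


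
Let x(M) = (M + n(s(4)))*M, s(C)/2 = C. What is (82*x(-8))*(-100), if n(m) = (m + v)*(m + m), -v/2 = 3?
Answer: 1574400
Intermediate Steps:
v = -6 (v = -2*3 = -6)
s(C) = 2*C
n(m) = 2*m*(-6 + m) (n(m) = (m - 6)*(m + m) = (-6 + m)*(2*m) = 2*m*(-6 + m))
x(M) = M*(32 + M) (x(M) = (M + 2*(2*4)*(-6 + 2*4))*M = (M + 2*8*(-6 + 8))*M = (M + 2*8*2)*M = (M + 32)*M = (32 + M)*M = M*(32 + M))
(82*x(-8))*(-100) = (82*(-8*(32 - 8)))*(-100) = (82*(-8*24))*(-100) = (82*(-192))*(-100) = -15744*(-100) = 1574400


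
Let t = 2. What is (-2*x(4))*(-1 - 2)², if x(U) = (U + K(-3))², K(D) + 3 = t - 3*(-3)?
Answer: -2592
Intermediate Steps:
K(D) = 8 (K(D) = -3 + (2 - 3*(-3)) = -3 + (2 + 9) = -3 + 11 = 8)
x(U) = (8 + U)² (x(U) = (U + 8)² = (8 + U)²)
(-2*x(4))*(-1 - 2)² = (-2*(8 + 4)²)*(-1 - 2)² = -2*12²*(-3)² = -2*144*9 = -288*9 = -2592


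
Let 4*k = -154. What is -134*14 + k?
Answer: -3829/2 ≈ -1914.5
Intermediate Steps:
k = -77/2 (k = (¼)*(-154) = -77/2 ≈ -38.500)
-134*14 + k = -134*14 - 77/2 = -1876 - 77/2 = -3829/2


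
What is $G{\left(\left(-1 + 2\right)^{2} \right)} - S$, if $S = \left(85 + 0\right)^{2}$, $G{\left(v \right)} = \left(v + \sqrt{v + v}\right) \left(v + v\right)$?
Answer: $-7223 + 2 \sqrt{2} \approx -7220.2$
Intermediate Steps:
$G{\left(v \right)} = 2 v \left(v + \sqrt{2} \sqrt{v}\right)$ ($G{\left(v \right)} = \left(v + \sqrt{2 v}\right) 2 v = \left(v + \sqrt{2} \sqrt{v}\right) 2 v = 2 v \left(v + \sqrt{2} \sqrt{v}\right)$)
$S = 7225$ ($S = 85^{2} = 7225$)
$G{\left(\left(-1 + 2\right)^{2} \right)} - S = \left(2 \left(\left(-1 + 2\right)^{2}\right)^{2} + 2 \sqrt{2} \left(\left(-1 + 2\right)^{2}\right)^{\frac{3}{2}}\right) - 7225 = \left(2 \left(1^{2}\right)^{2} + 2 \sqrt{2} \left(1^{2}\right)^{\frac{3}{2}}\right) - 7225 = \left(2 \cdot 1^{2} + 2 \sqrt{2} \cdot 1^{\frac{3}{2}}\right) - 7225 = \left(2 \cdot 1 + 2 \sqrt{2} \cdot 1\right) - 7225 = \left(2 + 2 \sqrt{2}\right) - 7225 = -7223 + 2 \sqrt{2}$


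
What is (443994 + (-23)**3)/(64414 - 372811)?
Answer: -431827/308397 ≈ -1.4002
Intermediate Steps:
(443994 + (-23)**3)/(64414 - 372811) = (443994 - 12167)/(-308397) = 431827*(-1/308397) = -431827/308397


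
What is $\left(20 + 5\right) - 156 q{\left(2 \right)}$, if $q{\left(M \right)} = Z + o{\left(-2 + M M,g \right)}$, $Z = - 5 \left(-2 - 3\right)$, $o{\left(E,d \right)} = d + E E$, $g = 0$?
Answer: $-4499$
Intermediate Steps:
$o{\left(E,d \right)} = d + E^{2}$
$Z = 25$ ($Z = \left(-5\right) \left(-5\right) = 25$)
$q{\left(M \right)} = 25 + \left(-2 + M^{2}\right)^{2}$ ($q{\left(M \right)} = 25 + \left(0 + \left(-2 + M M\right)^{2}\right) = 25 + \left(0 + \left(-2 + M^{2}\right)^{2}\right) = 25 + \left(-2 + M^{2}\right)^{2}$)
$\left(20 + 5\right) - 156 q{\left(2 \right)} = \left(20 + 5\right) - 156 \left(25 + \left(-2 + 2^{2}\right)^{2}\right) = 25 - 156 \left(25 + \left(-2 + 4\right)^{2}\right) = 25 - 156 \left(25 + 2^{2}\right) = 25 - 156 \left(25 + 4\right) = 25 - 4524 = -4499$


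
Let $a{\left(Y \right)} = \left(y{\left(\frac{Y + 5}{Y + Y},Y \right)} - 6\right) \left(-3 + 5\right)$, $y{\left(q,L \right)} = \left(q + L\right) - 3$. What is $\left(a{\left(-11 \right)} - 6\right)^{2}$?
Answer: $\frac{250000}{121} \approx 2066.1$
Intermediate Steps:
$y{\left(q,L \right)} = -3 + L + q$ ($y{\left(q,L \right)} = \left(L + q\right) - 3 = -3 + L + q$)
$a{\left(Y \right)} = -18 + 2 Y + \frac{5 + Y}{Y}$ ($a{\left(Y \right)} = \left(\left(-3 + Y + \frac{Y + 5}{Y + Y}\right) - 6\right) \left(-3 + 5\right) = \left(\left(-3 + Y + \frac{5 + Y}{2 Y}\right) - 6\right) 2 = \left(-9 + Y + \frac{5 + Y}{2 Y}\right) 2 = -18 + 2 Y + \frac{5 + Y}{Y}$)
$\left(a{\left(-11 \right)} - 6\right)^{2} = \left(\left(-17 + 2 \left(-11\right) + \frac{5}{-11}\right) - 6\right)^{2} = \left(\left(-17 - 22 + 5 \left(- \frac{1}{11}\right)\right) - 6\right)^{2} = \left(\left(-17 - 22 - \frac{5}{11}\right) - 6\right)^{2} = \left(- \frac{434}{11} - 6\right)^{2} = \left(- \frac{500}{11}\right)^{2} = \frac{250000}{121}$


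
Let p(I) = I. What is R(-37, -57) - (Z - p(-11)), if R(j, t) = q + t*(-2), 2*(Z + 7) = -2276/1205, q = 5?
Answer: 139713/1205 ≈ 115.94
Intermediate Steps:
Z = -9573/1205 (Z = -7 + (-2276/1205)/2 = -7 + (-2276*1/1205)/2 = -7 + (1/2)*(-2276/1205) = -7 - 1138/1205 = -9573/1205 ≈ -7.9444)
R(j, t) = 5 - 2*t (R(j, t) = 5 + t*(-2) = 5 - 2*t)
R(-37, -57) - (Z - p(-11)) = (5 - 2*(-57)) - (-9573/1205 - 1*(-11)) = (5 + 114) - (-9573/1205 + 11) = 119 - 1*3682/1205 = 119 - 3682/1205 = 139713/1205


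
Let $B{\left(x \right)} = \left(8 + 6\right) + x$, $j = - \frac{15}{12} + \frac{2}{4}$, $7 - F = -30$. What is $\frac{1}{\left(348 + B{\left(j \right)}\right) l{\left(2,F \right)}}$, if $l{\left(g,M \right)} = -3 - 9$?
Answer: $- \frac{1}{4335} \approx -0.00023068$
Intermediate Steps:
$F = 37$ ($F = 7 - -30 = 7 + 30 = 37$)
$l{\left(g,M \right)} = -12$ ($l{\left(g,M \right)} = -3 - 9 = -12$)
$j = - \frac{3}{4}$ ($j = \left(-15\right) \frac{1}{12} + 2 \cdot \frac{1}{4} = - \frac{5}{4} + \frac{1}{2} = - \frac{3}{4} \approx -0.75$)
$B{\left(x \right)} = 14 + x$
$\frac{1}{\left(348 + B{\left(j \right)}\right) l{\left(2,F \right)}} = \frac{1}{\left(348 + \left(14 - \frac{3}{4}\right)\right) \left(-12\right)} = \frac{1}{348 + \frac{53}{4}} \left(- \frac{1}{12}\right) = \frac{1}{\frac{1445}{4}} \left(- \frac{1}{12}\right) = \frac{4}{1445} \left(- \frac{1}{12}\right) = - \frac{1}{4335}$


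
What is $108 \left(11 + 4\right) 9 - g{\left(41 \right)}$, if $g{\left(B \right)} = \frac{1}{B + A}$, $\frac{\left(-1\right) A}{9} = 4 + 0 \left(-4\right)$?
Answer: $\frac{72899}{5} \approx 14580.0$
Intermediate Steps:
$A = -36$ ($A = - 9 \left(4 + 0 \left(-4\right)\right) = - 9 \left(4 + 0\right) = \left(-9\right) 4 = -36$)
$g{\left(B \right)} = \frac{1}{-36 + B}$ ($g{\left(B \right)} = \frac{1}{B - 36} = \frac{1}{-36 + B}$)
$108 \left(11 + 4\right) 9 - g{\left(41 \right)} = 108 \left(11 + 4\right) 9 - \frac{1}{-36 + 41} = 108 \cdot 15 \cdot 9 - \frac{1}{5} = 108 \cdot 135 - \frac{1}{5} = 14580 - \frac{1}{5} = \frac{72899}{5}$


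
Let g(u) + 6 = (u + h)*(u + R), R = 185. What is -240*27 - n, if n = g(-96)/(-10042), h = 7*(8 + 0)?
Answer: -32537863/5021 ≈ -6480.4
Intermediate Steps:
h = 56 (h = 7*8 = 56)
g(u) = -6 + (56 + u)*(185 + u) (g(u) = -6 + (u + 56)*(u + 185) = -6 + (56 + u)*(185 + u))
n = 1783/5021 (n = (10354 + (-96)**2 + 241*(-96))/(-10042) = (10354 + 9216 - 23136)*(-1/10042) = -3566*(-1/10042) = 1783/5021 ≈ 0.35511)
-240*27 - n = -240*27 - 1*1783/5021 = -6480 - 1783/5021 = -32537863/5021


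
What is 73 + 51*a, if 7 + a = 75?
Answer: 3541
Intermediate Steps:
a = 68 (a = -7 + 75 = 68)
73 + 51*a = 73 + 51*68 = 73 + 3468 = 3541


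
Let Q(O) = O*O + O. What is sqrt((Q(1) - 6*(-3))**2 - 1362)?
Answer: I*sqrt(962) ≈ 31.016*I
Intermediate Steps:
Q(O) = O + O**2 (Q(O) = O**2 + O = O + O**2)
sqrt((Q(1) - 6*(-3))**2 - 1362) = sqrt((1*(1 + 1) - 6*(-3))**2 - 1362) = sqrt((1*2 + 18)**2 - 1362) = sqrt((2 + 18)**2 - 1362) = sqrt(20**2 - 1362) = sqrt(400 - 1362) = sqrt(-962) = I*sqrt(962)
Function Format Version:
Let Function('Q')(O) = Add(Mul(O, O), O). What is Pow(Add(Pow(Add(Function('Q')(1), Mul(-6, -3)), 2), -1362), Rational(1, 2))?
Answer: Mul(I, Pow(962, Rational(1, 2))) ≈ Mul(31.016, I)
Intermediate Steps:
Function('Q')(O) = Add(O, Pow(O, 2)) (Function('Q')(O) = Add(Pow(O, 2), O) = Add(O, Pow(O, 2)))
Pow(Add(Pow(Add(Function('Q')(1), Mul(-6, -3)), 2), -1362), Rational(1, 2)) = Pow(Add(Pow(Add(Mul(1, Add(1, 1)), Mul(-6, -3)), 2), -1362), Rational(1, 2)) = Pow(Add(Pow(Add(Mul(1, 2), 18), 2), -1362), Rational(1, 2)) = Pow(Add(Pow(Add(2, 18), 2), -1362), Rational(1, 2)) = Pow(Add(Pow(20, 2), -1362), Rational(1, 2)) = Pow(Add(400, -1362), Rational(1, 2)) = Pow(-962, Rational(1, 2)) = Mul(I, Pow(962, Rational(1, 2)))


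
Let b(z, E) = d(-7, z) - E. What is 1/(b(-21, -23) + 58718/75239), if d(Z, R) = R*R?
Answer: 75239/34969614 ≈ 0.0021516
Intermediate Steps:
d(Z, R) = R²
b(z, E) = z² - E
1/(b(-21, -23) + 58718/75239) = 1/(((-21)² - 1*(-23)) + 58718/75239) = 1/((441 + 23) + 58718*(1/75239)) = 1/(464 + 58718/75239) = 1/(34969614/75239) = 75239/34969614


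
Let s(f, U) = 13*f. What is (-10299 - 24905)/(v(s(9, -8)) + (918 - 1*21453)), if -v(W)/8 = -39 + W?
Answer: 35204/21159 ≈ 1.6638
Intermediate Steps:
v(W) = 312 - 8*W (v(W) = -8*(-39 + W) = 312 - 8*W)
(-10299 - 24905)/(v(s(9, -8)) + (918 - 1*21453)) = (-10299 - 24905)/((312 - 104*9) + (918 - 1*21453)) = -35204/((312 - 8*117) + (918 - 21453)) = -35204/((312 - 936) - 20535) = -35204/(-624 - 20535) = -35204/(-21159) = -35204*(-1/21159) = 35204/21159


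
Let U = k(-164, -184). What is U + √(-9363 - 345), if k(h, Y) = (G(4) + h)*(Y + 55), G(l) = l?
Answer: 20640 + 2*I*√2427 ≈ 20640.0 + 98.529*I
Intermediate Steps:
k(h, Y) = (4 + h)*(55 + Y) (k(h, Y) = (4 + h)*(Y + 55) = (4 + h)*(55 + Y))
U = 20640 (U = 220 + 4*(-184) + 55*(-164) - 184*(-164) = 220 - 736 - 9020 + 30176 = 20640)
U + √(-9363 - 345) = 20640 + √(-9363 - 345) = 20640 + √(-9708) = 20640 + 2*I*√2427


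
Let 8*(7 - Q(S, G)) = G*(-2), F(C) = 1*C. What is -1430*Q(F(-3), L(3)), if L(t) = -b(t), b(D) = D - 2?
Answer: -19305/2 ≈ -9652.5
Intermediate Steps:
b(D) = -2 + D
L(t) = 2 - t (L(t) = -(-2 + t) = 2 - t)
F(C) = C
Q(S, G) = 7 + G/4 (Q(S, G) = 7 - G*(-2)/8 = 7 - (-1)*G/4 = 7 + G/4)
-1430*Q(F(-3), L(3)) = -1430*(7 + (2 - 1*3)/4) = -1430*(7 + (2 - 3)/4) = -1430*(7 + (¼)*(-1)) = -1430*(7 - ¼) = -1430*27/4 = -19305/2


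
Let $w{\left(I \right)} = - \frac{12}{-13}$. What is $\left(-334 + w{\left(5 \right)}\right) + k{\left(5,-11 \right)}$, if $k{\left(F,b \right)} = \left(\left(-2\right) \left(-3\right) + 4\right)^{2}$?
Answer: $- \frac{3030}{13} \approx -233.08$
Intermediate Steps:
$w{\left(I \right)} = \frac{12}{13}$ ($w{\left(I \right)} = \left(-12\right) \left(- \frac{1}{13}\right) = \frac{12}{13}$)
$k{\left(F,b \right)} = 100$ ($k{\left(F,b \right)} = \left(6 + 4\right)^{2} = 10^{2} = 100$)
$\left(-334 + w{\left(5 \right)}\right) + k{\left(5,-11 \right)} = \left(-334 + \frac{12}{13}\right) + 100 = - \frac{4330}{13} + 100 = - \frac{3030}{13}$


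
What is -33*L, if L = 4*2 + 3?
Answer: -363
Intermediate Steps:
L = 11 (L = 8 + 3 = 11)
-33*L = -33*11 = -363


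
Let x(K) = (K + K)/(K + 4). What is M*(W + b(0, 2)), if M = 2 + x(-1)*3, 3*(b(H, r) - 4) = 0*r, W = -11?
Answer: 0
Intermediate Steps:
x(K) = 2*K/(4 + K) (x(K) = (2*K)/(4 + K) = 2*K/(4 + K))
b(H, r) = 4 (b(H, r) = 4 + (0*r)/3 = 4 + (1/3)*0 = 4 + 0 = 4)
M = 0 (M = 2 + (2*(-1)/(4 - 1))*3 = 2 + (2*(-1)/3)*3 = 2 + (2*(-1)*(1/3))*3 = 2 - 2/3*3 = 2 - 2 = 0)
M*(W + b(0, 2)) = 0*(-11 + 4) = 0*(-7) = 0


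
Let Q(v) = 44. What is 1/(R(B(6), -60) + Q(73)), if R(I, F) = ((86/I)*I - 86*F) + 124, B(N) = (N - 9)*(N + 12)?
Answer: 1/5414 ≈ 0.00018471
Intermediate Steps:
B(N) = (-9 + N)*(12 + N)
R(I, F) = 210 - 86*F (R(I, F) = (86 - 86*F) + 124 = 210 - 86*F)
1/(R(B(6), -60) + Q(73)) = 1/((210 - 86*(-60)) + 44) = 1/((210 + 5160) + 44) = 1/(5370 + 44) = 1/5414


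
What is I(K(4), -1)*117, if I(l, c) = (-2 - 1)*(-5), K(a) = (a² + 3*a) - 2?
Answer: 1755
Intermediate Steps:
K(a) = -2 + a² + 3*a
I(l, c) = 15 (I(l, c) = -3*(-5) = 15)
I(K(4), -1)*117 = 15*117 = 1755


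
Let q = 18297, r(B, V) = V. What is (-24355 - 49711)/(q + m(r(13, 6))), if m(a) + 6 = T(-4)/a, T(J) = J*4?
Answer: -222198/54865 ≈ -4.0499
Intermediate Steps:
T(J) = 4*J
m(a) = -6 - 16/a (m(a) = -6 + (4*(-4))/a = -6 - 16/a)
(-24355 - 49711)/(q + m(r(13, 6))) = (-24355 - 49711)/(18297 + (-6 - 16/6)) = -74066/(18297 + (-6 - 16*⅙)) = -74066/(18297 + (-6 - 8/3)) = -74066/(18297 - 26/3) = -74066/54865/3 = -74066*3/54865 = -222198/54865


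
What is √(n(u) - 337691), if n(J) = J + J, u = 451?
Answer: 3*I*√37421 ≈ 580.33*I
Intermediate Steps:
n(J) = 2*J
√(n(u) - 337691) = √(2*451 - 337691) = √(902 - 337691) = √(-336789) = 3*I*√37421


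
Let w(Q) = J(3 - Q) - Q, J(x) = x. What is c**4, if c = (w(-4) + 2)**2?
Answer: 815730721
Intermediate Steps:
w(Q) = 3 - 2*Q (w(Q) = (3 - Q) - Q = 3 - 2*Q)
c = 169 (c = ((3 - 2*(-4)) + 2)**2 = ((3 + 8) + 2)**2 = (11 + 2)**2 = 13**2 = 169)
c**4 = 169**4 = 815730721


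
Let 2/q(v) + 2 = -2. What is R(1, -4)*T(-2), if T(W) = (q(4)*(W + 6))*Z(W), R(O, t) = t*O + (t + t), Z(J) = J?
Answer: -48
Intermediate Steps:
q(v) = -½ (q(v) = 2/(-2 - 2) = 2/(-4) = 2*(-¼) = -½)
R(O, t) = 2*t + O*t (R(O, t) = O*t + 2*t = 2*t + O*t)
T(W) = W*(-3 - W/2) (T(W) = (-(W + 6)/2)*W = (-(6 + W)/2)*W = (-3 - W/2)*W = W*(-3 - W/2))
R(1, -4)*T(-2) = (-4*(2 + 1))*(-½*(-2)*(6 - 2)) = (-4*3)*(-½*(-2)*4) = -12*4 = -48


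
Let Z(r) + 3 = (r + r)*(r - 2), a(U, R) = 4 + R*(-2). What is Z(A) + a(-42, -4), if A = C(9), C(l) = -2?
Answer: 25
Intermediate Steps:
a(U, R) = 4 - 2*R
A = -2
Z(r) = -3 + 2*r*(-2 + r) (Z(r) = -3 + (r + r)*(r - 2) = -3 + (2*r)*(-2 + r) = -3 + 2*r*(-2 + r))
Z(A) + a(-42, -4) = (-3 - 4*(-2) + 2*(-2)²) + (4 - 2*(-4)) = (-3 + 8 + 2*4) + (4 + 8) = (-3 + 8 + 8) + 12 = 13 + 12 = 25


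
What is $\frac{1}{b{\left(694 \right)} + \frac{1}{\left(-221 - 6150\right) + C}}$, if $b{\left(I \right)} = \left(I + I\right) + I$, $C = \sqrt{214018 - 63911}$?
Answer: $\frac{84195103417}{175294192049773} + \frac{\sqrt{150107}}{175294192049773} \approx 0.00048031$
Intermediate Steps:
$C = \sqrt{150107} \approx 387.44$
$b{\left(I \right)} = 3 I$ ($b{\left(I \right)} = 2 I + I = 3 I$)
$\frac{1}{b{\left(694 \right)} + \frac{1}{\left(-221 - 6150\right) + C}} = \frac{1}{3 \cdot 694 + \frac{1}{\left(-221 - 6150\right) + \sqrt{150107}}} = \frac{1}{2082 + \frac{1}{\left(-221 - 6150\right) + \sqrt{150107}}} = \frac{1}{2082 + \frac{1}{-6371 + \sqrt{150107}}}$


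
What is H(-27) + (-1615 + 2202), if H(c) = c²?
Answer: 1316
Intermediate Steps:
H(-27) + (-1615 + 2202) = (-27)² + (-1615 + 2202) = 729 + 587 = 1316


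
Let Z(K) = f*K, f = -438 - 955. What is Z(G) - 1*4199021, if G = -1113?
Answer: -2648612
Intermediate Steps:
f = -1393
Z(K) = -1393*K
Z(G) - 1*4199021 = -1393*(-1113) - 1*4199021 = 1550409 - 4199021 = -2648612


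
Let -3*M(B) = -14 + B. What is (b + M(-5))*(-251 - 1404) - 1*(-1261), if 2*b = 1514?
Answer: -3786167/3 ≈ -1.2621e+6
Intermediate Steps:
b = 757 (b = (½)*1514 = 757)
M(B) = 14/3 - B/3 (M(B) = -(-14 + B)/3 = 14/3 - B/3)
(b + M(-5))*(-251 - 1404) - 1*(-1261) = (757 + (14/3 - ⅓*(-5)))*(-251 - 1404) - 1*(-1261) = (757 + (14/3 + 5/3))*(-1655) + 1261 = (757 + 19/3)*(-1655) + 1261 = (2290/3)*(-1655) + 1261 = -3789950/3 + 1261 = -3786167/3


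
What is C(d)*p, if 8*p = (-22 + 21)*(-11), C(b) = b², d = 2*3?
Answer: 99/2 ≈ 49.500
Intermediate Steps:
d = 6
p = 11/8 (p = ((-22 + 21)*(-11))/8 = (-1*(-11))/8 = (⅛)*11 = 11/8 ≈ 1.3750)
C(d)*p = 6²*(11/8) = 36*(11/8) = 99/2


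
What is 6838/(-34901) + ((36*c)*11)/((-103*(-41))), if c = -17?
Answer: -263830406/147386923 ≈ -1.7901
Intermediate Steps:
6838/(-34901) + ((36*c)*11)/((-103*(-41))) = 6838/(-34901) + ((36*(-17))*11)/((-103*(-41))) = 6838*(-1/34901) - 612*11/4223 = -6838/34901 - 6732*1/4223 = -6838/34901 - 6732/4223 = -263830406/147386923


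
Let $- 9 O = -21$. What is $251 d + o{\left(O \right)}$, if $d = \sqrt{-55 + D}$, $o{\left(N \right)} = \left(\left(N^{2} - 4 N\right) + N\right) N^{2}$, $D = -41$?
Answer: $- \frac{686}{81} + 1004 i \sqrt{6} \approx -8.4691 + 2459.3 i$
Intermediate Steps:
$O = \frac{7}{3}$ ($O = \left(- \frac{1}{9}\right) \left(-21\right) = \frac{7}{3} \approx 2.3333$)
$o{\left(N \right)} = N^{2} \left(N^{2} - 3 N\right)$ ($o{\left(N \right)} = \left(N^{2} - 3 N\right) N^{2} = N^{2} \left(N^{2} - 3 N\right)$)
$d = 4 i \sqrt{6}$ ($d = \sqrt{-55 - 41} = \sqrt{-96} = 4 i \sqrt{6} \approx 9.798 i$)
$251 d + o{\left(O \right)} = 251 \cdot 4 i \sqrt{6} + \left(\frac{7}{3}\right)^{3} \left(-3 + \frac{7}{3}\right) = 1004 i \sqrt{6} + \frac{343}{27} \left(- \frac{2}{3}\right) = 1004 i \sqrt{6} - \frac{686}{81} = - \frac{686}{81} + 1004 i \sqrt{6}$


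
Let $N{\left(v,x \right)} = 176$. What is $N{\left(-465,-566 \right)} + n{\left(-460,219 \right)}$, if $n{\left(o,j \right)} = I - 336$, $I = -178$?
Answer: $-338$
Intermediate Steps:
$n{\left(o,j \right)} = -514$ ($n{\left(o,j \right)} = -178 - 336 = -514$)
$N{\left(-465,-566 \right)} + n{\left(-460,219 \right)} = 176 - 514 = -338$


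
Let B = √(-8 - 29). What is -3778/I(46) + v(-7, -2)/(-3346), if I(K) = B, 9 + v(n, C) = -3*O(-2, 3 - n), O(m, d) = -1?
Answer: 3/1673 + 3778*I*√37/37 ≈ 0.0017932 + 621.1*I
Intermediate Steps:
v(n, C) = -6 (v(n, C) = -9 - 3*(-1) = -9 + 3 = -6)
B = I*√37 (B = √(-37) = I*√37 ≈ 6.0828*I)
I(K) = I*√37
-3778/I(46) + v(-7, -2)/(-3346) = -3778*(-I*√37/37) - 6/(-3346) = -(-3778)*I*√37/37 - 6*(-1/3346) = 3778*I*√37/37 + 3/1673 = 3/1673 + 3778*I*√37/37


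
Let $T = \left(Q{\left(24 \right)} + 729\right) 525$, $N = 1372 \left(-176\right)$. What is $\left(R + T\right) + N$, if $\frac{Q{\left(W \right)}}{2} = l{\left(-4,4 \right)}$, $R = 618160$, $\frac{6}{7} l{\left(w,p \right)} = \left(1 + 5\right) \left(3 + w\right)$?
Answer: $752063$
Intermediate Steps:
$l{\left(w,p \right)} = 21 + 7 w$ ($l{\left(w,p \right)} = \frac{7 \left(1 + 5\right) \left(3 + w\right)}{6} = \frac{7 \cdot 6 \left(3 + w\right)}{6} = \frac{7 \left(18 + 6 w\right)}{6} = 21 + 7 w$)
$Q{\left(W \right)} = -14$ ($Q{\left(W \right)} = 2 \left(21 + 7 \left(-4\right)\right) = 2 \left(21 - 28\right) = 2 \left(-7\right) = -14$)
$N = -241472$
$T = 375375$ ($T = \left(-14 + 729\right) 525 = 715 \cdot 525 = 375375$)
$\left(R + T\right) + N = \left(618160 + 375375\right) - 241472 = 993535 - 241472 = 752063$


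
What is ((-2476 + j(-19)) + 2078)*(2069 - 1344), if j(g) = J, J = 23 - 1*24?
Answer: -289275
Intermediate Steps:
J = -1 (J = 23 - 24 = -1)
j(g) = -1
((-2476 + j(-19)) + 2078)*(2069 - 1344) = ((-2476 - 1) + 2078)*(2069 - 1344) = (-2477 + 2078)*725 = -399*725 = -289275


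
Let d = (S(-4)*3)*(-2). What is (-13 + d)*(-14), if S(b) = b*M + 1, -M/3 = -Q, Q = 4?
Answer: -3766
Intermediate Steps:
M = 12 (M = -(-3)*4 = -3*(-4) = 12)
S(b) = 1 + 12*b (S(b) = b*12 + 1 = 12*b + 1 = 1 + 12*b)
d = 282 (d = ((1 + 12*(-4))*3)*(-2) = ((1 - 48)*3)*(-2) = -47*3*(-2) = -141*(-2) = 282)
(-13 + d)*(-14) = (-13 + 282)*(-14) = 269*(-14) = -3766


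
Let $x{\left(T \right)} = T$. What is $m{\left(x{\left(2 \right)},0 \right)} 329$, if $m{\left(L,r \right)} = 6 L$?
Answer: $3948$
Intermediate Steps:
$m{\left(x{\left(2 \right)},0 \right)} 329 = 6 \cdot 2 \cdot 329 = 12 \cdot 329 = 3948$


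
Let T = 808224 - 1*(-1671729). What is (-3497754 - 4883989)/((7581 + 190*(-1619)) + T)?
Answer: -8381743/2179924 ≈ -3.8450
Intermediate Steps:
T = 2479953 (T = 808224 + 1671729 = 2479953)
(-3497754 - 4883989)/((7581 + 190*(-1619)) + T) = (-3497754 - 4883989)/((7581 + 190*(-1619)) + 2479953) = -8381743/((7581 - 307610) + 2479953) = -8381743/(-300029 + 2479953) = -8381743/2179924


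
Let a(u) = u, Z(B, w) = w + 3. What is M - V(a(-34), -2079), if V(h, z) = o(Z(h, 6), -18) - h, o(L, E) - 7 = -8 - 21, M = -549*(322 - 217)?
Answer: -57657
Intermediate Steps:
Z(B, w) = 3 + w
M = -57645 (M = -549*105 = -57645)
o(L, E) = -22 (o(L, E) = 7 + (-8 - 21) = 7 - 29 = -22)
V(h, z) = -22 - h
M - V(a(-34), -2079) = -57645 - (-22 - 1*(-34)) = -57645 - (-22 + 34) = -57645 - 1*12 = -57645 - 12 = -57657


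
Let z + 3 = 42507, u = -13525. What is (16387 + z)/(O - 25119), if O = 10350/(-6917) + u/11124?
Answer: -4531350798828/1932982806077 ≈ -2.3442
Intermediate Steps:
z = 42504 (z = -3 + 42507 = 42504)
O = -208685825/76944708 (O = 10350/(-6917) - 13525/11124 = 10350*(-1/6917) - 13525*1/11124 = -10350/6917 - 13525/11124 = -208685825/76944708 ≈ -2.7122)
(16387 + z)/(O - 25119) = (16387 + 42504)/(-208685825/76944708 - 25119) = 58891/(-1932982806077/76944708) = 58891*(-76944708/1932982806077) = -4531350798828/1932982806077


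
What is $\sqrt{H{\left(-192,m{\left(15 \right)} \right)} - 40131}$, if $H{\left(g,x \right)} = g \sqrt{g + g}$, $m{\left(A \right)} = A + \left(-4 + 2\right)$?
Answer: $\sqrt{-40131 - 1536 i \sqrt{6}} \approx 9.3804 - 200.55 i$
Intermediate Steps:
$m{\left(A \right)} = -2 + A$ ($m{\left(A \right)} = A - 2 = -2 + A$)
$H{\left(g,x \right)} = \sqrt{2} g^{\frac{3}{2}}$ ($H{\left(g,x \right)} = g \sqrt{2 g} = g \sqrt{2} \sqrt{g} = \sqrt{2} g^{\frac{3}{2}}$)
$\sqrt{H{\left(-192,m{\left(15 \right)} \right)} - 40131} = \sqrt{\sqrt{2} \left(-192\right)^{\frac{3}{2}} - 40131} = \sqrt{\sqrt{2} \left(- 1536 i \sqrt{3}\right) - 40131} = \sqrt{- 1536 i \sqrt{6} - 40131} = \sqrt{-40131 - 1536 i \sqrt{6}}$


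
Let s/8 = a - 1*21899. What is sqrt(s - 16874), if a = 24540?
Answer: sqrt(4254) ≈ 65.223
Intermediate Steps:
s = 21128 (s = 8*(24540 - 1*21899) = 8*(24540 - 21899) = 8*2641 = 21128)
sqrt(s - 16874) = sqrt(21128 - 16874) = sqrt(4254)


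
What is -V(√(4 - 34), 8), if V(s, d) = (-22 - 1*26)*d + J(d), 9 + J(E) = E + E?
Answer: 377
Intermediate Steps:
J(E) = -9 + 2*E (J(E) = -9 + (E + E) = -9 + 2*E)
V(s, d) = -9 - 46*d (V(s, d) = (-22 - 1*26)*d + (-9 + 2*d) = (-22 - 26)*d + (-9 + 2*d) = -48*d + (-9 + 2*d) = -9 - 46*d)
-V(√(4 - 34), 8) = -(-9 - 46*8) = -(-9 - 368) = -1*(-377) = 377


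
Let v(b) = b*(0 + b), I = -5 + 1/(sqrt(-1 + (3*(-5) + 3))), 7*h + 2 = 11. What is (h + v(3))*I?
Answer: -360/7 - 72*I*sqrt(13)/91 ≈ -51.429 - 2.8527*I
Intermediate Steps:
h = 9/7 (h = -2/7 + (1/7)*11 = -2/7 + 11/7 = 9/7 ≈ 1.2857)
I = -5 - I*sqrt(13)/13 (I = -5 + 1/(sqrt(-1 + (-15 + 3))) = -5 + 1/(sqrt(-1 - 12)) = -5 + 1/(sqrt(-13)) = -5 + 1/(I*sqrt(13)) = -5 - I*sqrt(13)/13 ≈ -5.0 - 0.27735*I)
v(b) = b**2 (v(b) = b*b = b**2)
(h + v(3))*I = (9/7 + 3**2)*(-5 - I*sqrt(13)/13) = (9/7 + 9)*(-5 - I*sqrt(13)/13) = 72*(-5 - I*sqrt(13)/13)/7 = -360/7 - 72*I*sqrt(13)/91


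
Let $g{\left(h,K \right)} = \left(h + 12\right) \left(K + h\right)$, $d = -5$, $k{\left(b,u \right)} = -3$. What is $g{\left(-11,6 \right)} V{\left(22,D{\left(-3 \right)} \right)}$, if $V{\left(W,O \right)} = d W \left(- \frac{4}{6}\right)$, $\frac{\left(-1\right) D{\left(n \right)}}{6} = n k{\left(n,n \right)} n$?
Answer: $- \frac{1100}{3} \approx -366.67$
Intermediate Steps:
$D{\left(n \right)} = 18 n^{2}$ ($D{\left(n \right)} = - 6 n \left(-3\right) n = - 6 - 3 n n = - 6 \left(- 3 n^{2}\right) = 18 n^{2}$)
$g{\left(h,K \right)} = \left(12 + h\right) \left(K + h\right)$
$V{\left(W,O \right)} = \frac{10 W}{3}$ ($V{\left(W,O \right)} = - 5 W \left(- \frac{4}{6}\right) = - 5 W \left(\left(-4\right) \frac{1}{6}\right) = - 5 W \left(- \frac{2}{3}\right) = \frac{10 W}{3}$)
$g{\left(-11,6 \right)} V{\left(22,D{\left(-3 \right)} \right)} = \left(\left(-11\right)^{2} + 12 \cdot 6 + 12 \left(-11\right) + 6 \left(-11\right)\right) \frac{10}{3} \cdot 22 = \left(121 + 72 - 132 - 66\right) \frac{220}{3} = \left(-5\right) \frac{220}{3} = - \frac{1100}{3}$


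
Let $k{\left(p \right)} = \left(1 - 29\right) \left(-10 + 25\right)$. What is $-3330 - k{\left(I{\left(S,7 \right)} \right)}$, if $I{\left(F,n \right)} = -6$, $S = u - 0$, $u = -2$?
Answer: $-2910$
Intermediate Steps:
$S = -2$ ($S = -2 - 0 = -2 + 0 = -2$)
$k{\left(p \right)} = -420$ ($k{\left(p \right)} = \left(-28\right) 15 = -420$)
$-3330 - k{\left(I{\left(S,7 \right)} \right)} = -3330 - -420 = -3330 + 420 = -2910$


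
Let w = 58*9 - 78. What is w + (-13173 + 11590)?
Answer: -1139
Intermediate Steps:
w = 444 (w = 522 - 78 = 444)
w + (-13173 + 11590) = 444 + (-13173 + 11590) = 444 - 1583 = -1139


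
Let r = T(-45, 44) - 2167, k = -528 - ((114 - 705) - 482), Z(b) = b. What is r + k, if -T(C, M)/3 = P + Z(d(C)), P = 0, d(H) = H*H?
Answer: -7697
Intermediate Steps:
d(H) = H**2
T(C, M) = -3*C**2 (T(C, M) = -3*(0 + C**2) = -3*C**2)
k = 545 (k = -528 - (-591 - 482) = -528 - 1*(-1073) = -528 + 1073 = 545)
r = -8242 (r = -3*(-45)**2 - 2167 = -3*2025 - 2167 = -6075 - 2167 = -8242)
r + k = -8242 + 545 = -7697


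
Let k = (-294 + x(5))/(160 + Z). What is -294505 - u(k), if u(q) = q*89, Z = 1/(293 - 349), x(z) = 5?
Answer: -9124671/31 ≈ -2.9434e+5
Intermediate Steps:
Z = -1/56 (Z = 1/(-56) = -1/56 ≈ -0.017857)
k = -56/31 (k = (-294 + 5)/(160 - 1/56) = -289/8959/56 = -289*56/8959 = -56/31 ≈ -1.8065)
u(q) = 89*q
-294505 - u(k) = -294505 - 89*(-56)/31 = -294505 - 1*(-4984/31) = -294505 + 4984/31 = -9124671/31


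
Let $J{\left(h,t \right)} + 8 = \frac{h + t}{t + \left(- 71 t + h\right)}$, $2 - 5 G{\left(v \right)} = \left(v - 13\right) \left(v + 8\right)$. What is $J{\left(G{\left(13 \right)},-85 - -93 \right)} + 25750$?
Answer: $\frac{36013037}{1399} \approx 25742.0$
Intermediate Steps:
$G{\left(v \right)} = \frac{2}{5} - \frac{\left(-13 + v\right) \left(8 + v\right)}{5}$ ($G{\left(v \right)} = \frac{2}{5} - \frac{\left(v - 13\right) \left(v + 8\right)}{5} = \frac{2}{5} - \frac{\left(-13 + v\right) \left(8 + v\right)}{5}$)
$J{\left(h,t \right)} = -8 + \frac{h + t}{h - 70 t}$ ($J{\left(h,t \right)} = -8 + \frac{h + t}{t + \left(- 71 t + h\right)} = -8 + \frac{h + t}{t + \left(h - 71 t\right)} = -8 + \frac{h + t}{h - 70 t}$)
$J{\left(G{\left(13 \right)},-85 - -93 \right)} + 25750 = \frac{- 7 \left(\frac{106}{5} + 13 - \frac{13^{2}}{5}\right) + 561 \left(-85 - -93\right)}{\left(\frac{106}{5} + 13 - \frac{13^{2}}{5}\right) - 70 \left(-85 - -93\right)} + 25750 = \frac{- 7 \left(\frac{106}{5} + 13 - \frac{169}{5}\right) + 561 \left(-85 + 93\right)}{\left(\frac{106}{5} + 13 - \frac{169}{5}\right) - 70 \left(-85 + 93\right)} + 25750 = \frac{- 7 \left(\frac{106}{5} + 13 - \frac{169}{5}\right) + 561 \cdot 8}{\left(\frac{106}{5} + 13 - \frac{169}{5}\right) - 560} + 25750 = \frac{\left(-7\right) \frac{2}{5} + 4488}{\frac{2}{5} - 560} + 25750 = \frac{- \frac{14}{5} + 4488}{- \frac{2798}{5}} + 25750 = \left(- \frac{5}{2798}\right) \frac{22426}{5} + 25750 = - \frac{11213}{1399} + 25750 = \frac{36013037}{1399}$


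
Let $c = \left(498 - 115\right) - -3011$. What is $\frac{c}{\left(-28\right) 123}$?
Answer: $- \frac{1697}{1722} \approx -0.98548$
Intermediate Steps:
$c = 3394$ ($c = \left(498 - 115\right) + 3011 = 383 + 3011 = 3394$)
$\frac{c}{\left(-28\right) 123} = \frac{3394}{\left(-28\right) 123} = \frac{3394}{-3444} = 3394 \left(- \frac{1}{3444}\right) = - \frac{1697}{1722}$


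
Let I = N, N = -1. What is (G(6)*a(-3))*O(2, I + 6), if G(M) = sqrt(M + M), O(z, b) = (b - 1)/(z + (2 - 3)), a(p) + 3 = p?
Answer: -48*sqrt(3) ≈ -83.138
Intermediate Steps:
I = -1
a(p) = -3 + p
O(z, b) = (-1 + b)/(-1 + z) (O(z, b) = (-1 + b)/(z - 1) = (-1 + b)/(-1 + z))
G(M) = sqrt(2)*sqrt(M) (G(M) = sqrt(2*M) = sqrt(2)*sqrt(M))
(G(6)*a(-3))*O(2, I + 6) = ((sqrt(2)*sqrt(6))*(-3 - 3))*((-1 + (-1 + 6))/(-1 + 2)) = ((2*sqrt(3))*(-6))*((-1 + 5)/1) = (-12*sqrt(3))*(1*4) = -12*sqrt(3)*4 = -48*sqrt(3)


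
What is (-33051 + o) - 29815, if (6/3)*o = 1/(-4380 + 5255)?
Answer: -110015499/1750 ≈ -62866.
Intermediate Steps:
o = 1/1750 (o = 1/(2*(-4380 + 5255)) = (1/2)/875 = (1/2)*(1/875) = 1/1750 ≈ 0.00057143)
(-33051 + o) - 29815 = (-33051 + 1/1750) - 29815 = -57839249/1750 - 29815 = -110015499/1750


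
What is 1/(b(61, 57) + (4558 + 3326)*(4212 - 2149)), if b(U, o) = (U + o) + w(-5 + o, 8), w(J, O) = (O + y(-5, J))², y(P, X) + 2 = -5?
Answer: 1/16264811 ≈ 6.1482e-8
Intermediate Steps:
y(P, X) = -7 (y(P, X) = -2 - 5 = -7)
w(J, O) = (-7 + O)² (w(J, O) = (O - 7)² = (-7 + O)²)
b(U, o) = 1 + U + o (b(U, o) = (U + o) + (-7 + 8)² = (U + o) + 1² = (U + o) + 1 = 1 + U + o)
1/(b(61, 57) + (4558 + 3326)*(4212 - 2149)) = 1/((1 + 61 + 57) + (4558 + 3326)*(4212 - 2149)) = 1/(119 + 7884*2063) = 1/(119 + 16264692) = 1/16264811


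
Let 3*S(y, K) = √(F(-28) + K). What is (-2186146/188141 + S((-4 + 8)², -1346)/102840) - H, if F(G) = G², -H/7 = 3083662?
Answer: 4061140580248/188141 + I*√562/308520 ≈ 2.1586e+7 + 7.684e-5*I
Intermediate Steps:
H = -21585634 (H = -7*3083662 = -21585634)
S(y, K) = √(784 + K)/3 (S(y, K) = √((-28)² + K)/3 = √(784 + K)/3)
(-2186146/188141 + S((-4 + 8)², -1346)/102840) - H = (-2186146/188141 + (√(784 - 1346)/3)/102840) - 1*(-21585634) = (-2186146*1/188141 + (√(-562)/3)*(1/102840)) + 21585634 = (-2186146/188141 + ((I*√562)/3)*(1/102840)) + 21585634 = (-2186146/188141 + (I*√562/3)*(1/102840)) + 21585634 = (-2186146/188141 + I*√562/308520) + 21585634 = 4061140580248/188141 + I*√562/308520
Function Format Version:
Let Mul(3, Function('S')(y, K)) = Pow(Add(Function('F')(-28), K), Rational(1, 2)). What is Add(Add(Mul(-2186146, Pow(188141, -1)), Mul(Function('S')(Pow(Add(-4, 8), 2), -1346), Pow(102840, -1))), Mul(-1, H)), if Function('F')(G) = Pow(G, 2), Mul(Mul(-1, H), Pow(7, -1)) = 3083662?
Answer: Add(Rational(4061140580248, 188141), Mul(Rational(1, 308520), I, Pow(562, Rational(1, 2)))) ≈ Add(2.1586e+7, Mul(7.6840e-5, I))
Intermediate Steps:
H = -21585634 (H = Mul(-7, 3083662) = -21585634)
Function('S')(y, K) = Mul(Rational(1, 3), Pow(Add(784, K), Rational(1, 2))) (Function('S')(y, K) = Mul(Rational(1, 3), Pow(Add(Pow(-28, 2), K), Rational(1, 2))) = Mul(Rational(1, 3), Pow(Add(784, K), Rational(1, 2))))
Add(Add(Mul(-2186146, Pow(188141, -1)), Mul(Function('S')(Pow(Add(-4, 8), 2), -1346), Pow(102840, -1))), Mul(-1, H)) = Add(Add(Mul(-2186146, Pow(188141, -1)), Mul(Mul(Rational(1, 3), Pow(Add(784, -1346), Rational(1, 2))), Pow(102840, -1))), Mul(-1, -21585634)) = Add(Add(Mul(-2186146, Rational(1, 188141)), Mul(Mul(Rational(1, 3), Pow(-562, Rational(1, 2))), Rational(1, 102840))), 21585634) = Add(Add(Rational(-2186146, 188141), Mul(Mul(Rational(1, 3), Mul(I, Pow(562, Rational(1, 2)))), Rational(1, 102840))), 21585634) = Add(Add(Rational(-2186146, 188141), Mul(Mul(Rational(1, 3), I, Pow(562, Rational(1, 2))), Rational(1, 102840))), 21585634) = Add(Add(Rational(-2186146, 188141), Mul(Rational(1, 308520), I, Pow(562, Rational(1, 2)))), 21585634) = Add(Rational(4061140580248, 188141), Mul(Rational(1, 308520), I, Pow(562, Rational(1, 2))))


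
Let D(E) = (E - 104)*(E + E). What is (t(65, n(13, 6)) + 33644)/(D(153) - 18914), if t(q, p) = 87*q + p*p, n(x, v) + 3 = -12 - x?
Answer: -40083/3920 ≈ -10.225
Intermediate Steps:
n(x, v) = -15 - x (n(x, v) = -3 + (-12 - x) = -15 - x)
D(E) = 2*E*(-104 + E) (D(E) = (-104 + E)*(2*E) = 2*E*(-104 + E))
t(q, p) = p² + 87*q (t(q, p) = 87*q + p² = p² + 87*q)
(t(65, n(13, 6)) + 33644)/(D(153) - 18914) = (((-15 - 1*13)² + 87*65) + 33644)/(2*153*(-104 + 153) - 18914) = (((-15 - 13)² + 5655) + 33644)/(2*153*49 - 18914) = (((-28)² + 5655) + 33644)/(14994 - 18914) = ((784 + 5655) + 33644)/(-3920) = (6439 + 33644)*(-1/3920) = 40083*(-1/3920) = -40083/3920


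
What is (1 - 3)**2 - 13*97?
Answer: -1257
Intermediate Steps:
(1 - 3)**2 - 13*97 = (-2)**2 - 1261 = 4 - 1261 = -1257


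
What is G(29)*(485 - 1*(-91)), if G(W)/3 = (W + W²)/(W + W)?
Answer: 25920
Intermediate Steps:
G(W) = 3*(W + W²)/(2*W) (G(W) = 3*((W + W²)/(W + W)) = 3*((W + W²)/((2*W))) = 3*((W + W²)*(1/(2*W))) = 3*((W + W²)/(2*W)) = 3*(W + W²)/(2*W))
G(29)*(485 - 1*(-91)) = (3/2 + (3/2)*29)*(485 - 1*(-91)) = (3/2 + 87/2)*(485 + 91) = 45*576 = 25920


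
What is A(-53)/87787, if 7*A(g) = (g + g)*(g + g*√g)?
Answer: 5618/614509 + 5618*I*√53/614509 ≈ 0.0091423 + 0.066557*I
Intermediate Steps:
A(g) = 2*g*(g + g^(3/2))/7 (A(g) = ((g + g)*(g + g*√g))/7 = ((2*g)*(g + g^(3/2)))/7 = (2*g*(g + g^(3/2)))/7 = 2*g*(g + g^(3/2))/7)
A(-53)/87787 = ((2/7)*(-53)² + 2*(-53)^(5/2)/7)/87787 = ((2/7)*2809 + 2*(2809*I*√53)/7)*(1/87787) = (5618/7 + 5618*I*√53/7)*(1/87787) = 5618/614509 + 5618*I*√53/614509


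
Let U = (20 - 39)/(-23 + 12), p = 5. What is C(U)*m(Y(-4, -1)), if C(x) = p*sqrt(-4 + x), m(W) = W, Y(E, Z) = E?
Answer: -100*I*sqrt(11)/11 ≈ -30.151*I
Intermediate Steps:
U = 19/11 (U = -19/(-11) = -19*(-1/11) = 19/11 ≈ 1.7273)
C(x) = 5*sqrt(-4 + x)
C(U)*m(Y(-4, -1)) = (5*sqrt(-4 + 19/11))*(-4) = (5*sqrt(-25/11))*(-4) = (5*(5*I*sqrt(11)/11))*(-4) = (25*I*sqrt(11)/11)*(-4) = -100*I*sqrt(11)/11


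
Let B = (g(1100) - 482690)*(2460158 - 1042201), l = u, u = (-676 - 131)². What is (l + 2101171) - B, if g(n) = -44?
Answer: 684498806858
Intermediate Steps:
u = 651249 (u = (-807)² = 651249)
l = 651249
B = -684496054438 (B = (-44 - 482690)*(2460158 - 1042201) = -482734*1417957 = -684496054438)
(l + 2101171) - B = (651249 + 2101171) - 1*(-684496054438) = 2752420 + 684496054438 = 684498806858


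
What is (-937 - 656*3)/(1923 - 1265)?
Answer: -415/94 ≈ -4.4149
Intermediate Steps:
(-937 - 656*3)/(1923 - 1265) = (-937 - 1968)/658 = -2905*1/658 = -415/94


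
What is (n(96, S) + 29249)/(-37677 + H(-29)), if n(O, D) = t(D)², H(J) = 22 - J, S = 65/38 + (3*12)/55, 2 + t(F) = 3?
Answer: -4875/6271 ≈ -0.77739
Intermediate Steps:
t(F) = 1 (t(F) = -2 + 3 = 1)
S = 4943/2090 (S = 65*(1/38) + 36*(1/55) = 65/38 + 36/55 = 4943/2090 ≈ 2.3651)
n(O, D) = 1 (n(O, D) = 1² = 1)
(n(96, S) + 29249)/(-37677 + H(-29)) = (1 + 29249)/(-37677 + (22 - 1*(-29))) = 29250/(-37677 + (22 + 29)) = 29250/(-37677 + 51) = 29250/(-37626) = 29250*(-1/37626) = -4875/6271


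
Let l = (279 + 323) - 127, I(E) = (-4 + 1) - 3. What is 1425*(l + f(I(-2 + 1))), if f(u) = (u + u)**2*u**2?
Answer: 8064075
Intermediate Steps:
I(E) = -6 (I(E) = -3 - 3 = -6)
f(u) = 4*u**4 (f(u) = (2*u)**2*u**2 = (4*u**2)*u**2 = 4*u**4)
l = 475 (l = 602 - 127 = 475)
1425*(l + f(I(-2 + 1))) = 1425*(475 + 4*(-6)**4) = 1425*(475 + 4*1296) = 1425*(475 + 5184) = 1425*5659 = 8064075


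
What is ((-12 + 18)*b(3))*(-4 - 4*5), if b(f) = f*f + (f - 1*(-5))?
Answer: -2448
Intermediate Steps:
b(f) = 5 + f + f**2 (b(f) = f**2 + (f + 5) = f**2 + (5 + f) = 5 + f + f**2)
((-12 + 18)*b(3))*(-4 - 4*5) = ((-12 + 18)*(5 + 3 + 3**2))*(-4 - 4*5) = (6*(5 + 3 + 9))*(-4 - 20) = (6*17)*(-24) = 102*(-24) = -2448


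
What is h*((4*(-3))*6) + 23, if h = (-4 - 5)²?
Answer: -5809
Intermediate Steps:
h = 81 (h = (-9)² = 81)
h*((4*(-3))*6) + 23 = 81*((4*(-3))*6) + 23 = 81*(-12*6) + 23 = 81*(-72) + 23 = -5832 + 23 = -5809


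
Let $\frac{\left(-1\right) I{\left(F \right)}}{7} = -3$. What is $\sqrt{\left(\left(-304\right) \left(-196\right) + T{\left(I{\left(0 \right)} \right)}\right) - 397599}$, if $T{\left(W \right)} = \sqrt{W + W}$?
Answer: $\sqrt{-338015 + \sqrt{42}} \approx 581.38 i$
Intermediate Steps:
$I{\left(F \right)} = 21$ ($I{\left(F \right)} = \left(-7\right) \left(-3\right) = 21$)
$T{\left(W \right)} = \sqrt{2} \sqrt{W}$ ($T{\left(W \right)} = \sqrt{2 W} = \sqrt{2} \sqrt{W}$)
$\sqrt{\left(\left(-304\right) \left(-196\right) + T{\left(I{\left(0 \right)} \right)}\right) - 397599} = \sqrt{\left(\left(-304\right) \left(-196\right) + \sqrt{2} \sqrt{21}\right) - 397599} = \sqrt{\left(59584 + \sqrt{42}\right) - 397599} = \sqrt{-338015 + \sqrt{42}}$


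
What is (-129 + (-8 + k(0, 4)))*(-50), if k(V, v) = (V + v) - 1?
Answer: 6700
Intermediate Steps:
k(V, v) = -1 + V + v
(-129 + (-8 + k(0, 4)))*(-50) = (-129 + (-8 + (-1 + 0 + 4)))*(-50) = (-129 + (-8 + 3))*(-50) = (-129 - 5)*(-50) = -134*(-50) = 6700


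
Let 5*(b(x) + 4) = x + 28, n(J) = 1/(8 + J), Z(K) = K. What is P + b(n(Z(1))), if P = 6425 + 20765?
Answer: 1223623/45 ≈ 27192.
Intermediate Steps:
b(x) = 8/5 + x/5 (b(x) = -4 + (x + 28)/5 = -4 + (28 + x)/5 = -4 + (28/5 + x/5) = 8/5 + x/5)
P = 27190
P + b(n(Z(1))) = 27190 + (8/5 + 1/(5*(8 + 1))) = 27190 + (8/5 + (1/5)/9) = 27190 + (8/5 + (1/5)*(1/9)) = 27190 + (8/5 + 1/45) = 27190 + 73/45 = 1223623/45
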